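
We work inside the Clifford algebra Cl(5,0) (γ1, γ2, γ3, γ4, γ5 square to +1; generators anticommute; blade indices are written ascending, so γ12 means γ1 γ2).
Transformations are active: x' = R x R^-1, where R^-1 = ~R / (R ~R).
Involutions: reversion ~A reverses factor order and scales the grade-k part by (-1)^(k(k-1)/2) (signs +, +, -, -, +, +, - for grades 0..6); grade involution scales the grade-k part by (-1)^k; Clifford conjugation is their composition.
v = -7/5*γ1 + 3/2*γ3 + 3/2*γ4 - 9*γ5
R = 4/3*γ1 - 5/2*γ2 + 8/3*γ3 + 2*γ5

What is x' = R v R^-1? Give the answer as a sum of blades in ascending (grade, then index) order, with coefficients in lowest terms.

~R = 4/3*γ1 - 5/2*γ2 + 8/3*γ3 + 2*γ5, and R ~R = 689/36, so R^-1 = ~R / (689/36).
R v = -238/15 - 7/2*γ12 + 86/15*γ13 + 2*γ14 - 46/5*γ15 - 15/4*γ23 - 15/4*γ24 + 45/2*γ25 + 4*γ34 - 27*γ35 - 3*γ45
Answer: -2793/3445*γ1 + 2856/689*γ2 - 40799/6890*γ3 - 3/2*γ4 + 19581/3445*γ5


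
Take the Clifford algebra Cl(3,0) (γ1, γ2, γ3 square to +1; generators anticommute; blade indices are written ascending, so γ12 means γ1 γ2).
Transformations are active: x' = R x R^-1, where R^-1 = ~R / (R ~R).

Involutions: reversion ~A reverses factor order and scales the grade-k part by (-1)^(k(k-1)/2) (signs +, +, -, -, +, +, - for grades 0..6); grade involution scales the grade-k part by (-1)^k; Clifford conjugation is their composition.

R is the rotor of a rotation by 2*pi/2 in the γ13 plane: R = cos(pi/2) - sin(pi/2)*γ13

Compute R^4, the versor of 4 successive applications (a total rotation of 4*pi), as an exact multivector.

Rotor phase runs at HALF the rotation angle; powers of one rotor simply add phase, so after 4 steps in γ13 the phase is 4*pi/2 = 2*pi and R^4 = cos(2*pi) - sin(2*pi)*γ13.
cos(2*pi) = 1 and sin(2*pi) = 0, so R^4 = 1. The total rotation 4*pi is 2 full turns, so every vector returns to itself, yet the rotor is +1, back on the identity sheet (an even number of 2*pi turns).
Answer: 1


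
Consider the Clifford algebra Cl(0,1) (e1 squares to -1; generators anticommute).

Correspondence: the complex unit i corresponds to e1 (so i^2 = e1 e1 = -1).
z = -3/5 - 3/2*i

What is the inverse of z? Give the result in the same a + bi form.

In blades: z = -3/5 - 3/2*e1.
With qbar = -3/5 + 3/2*e1 (scalar fixed, mapped units negated), z qbar = 261/100 (the sum of squared coefficients), so z^-1 = qbar / (261/100) = -20/87 + 50/87*e1; translating back:
Answer: -20/87 + 50/87*i


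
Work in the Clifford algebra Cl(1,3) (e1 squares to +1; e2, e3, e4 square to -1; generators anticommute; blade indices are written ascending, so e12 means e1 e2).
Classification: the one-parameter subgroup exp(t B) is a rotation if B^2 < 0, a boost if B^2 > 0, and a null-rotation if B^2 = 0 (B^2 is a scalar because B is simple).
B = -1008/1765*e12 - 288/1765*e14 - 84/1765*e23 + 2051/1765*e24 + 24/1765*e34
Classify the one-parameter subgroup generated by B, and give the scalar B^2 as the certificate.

B^2 term by term: the squares give (-1008/1765)^2*(e12)^2 + (-288/1765)^2*(e14)^2 + (-84/1765)^2*(e23)^2 + (2051/1765)^2*(e24)^2 + (24/1765)^2*(e34)^2 = 1016064/3115225*(+1) + 82944/3115225*(+1) + 7056/3115225*(-1) + 4206601/3115225*(-1) + 576/3115225*(-1) = -1 (each basis 2-blade squares to minus the product of its generators' squares); cross terms between blades sharing an index anticommute and cancel; the commuting (index-disjoint) pairs give grade-4 terms 2*c*c'*(blade product), which cancel blade by blade — e1234: -48384/3115225 + 48384/3115225 = 0 — confirming B is simple. So B^2 = -1.
Answer: rotation, certificate B^2 = -1. The invariant at work: B^2 = -1 is unchanged by conjugation, hence its sign classifies the subgroup whatever basis B is written in.


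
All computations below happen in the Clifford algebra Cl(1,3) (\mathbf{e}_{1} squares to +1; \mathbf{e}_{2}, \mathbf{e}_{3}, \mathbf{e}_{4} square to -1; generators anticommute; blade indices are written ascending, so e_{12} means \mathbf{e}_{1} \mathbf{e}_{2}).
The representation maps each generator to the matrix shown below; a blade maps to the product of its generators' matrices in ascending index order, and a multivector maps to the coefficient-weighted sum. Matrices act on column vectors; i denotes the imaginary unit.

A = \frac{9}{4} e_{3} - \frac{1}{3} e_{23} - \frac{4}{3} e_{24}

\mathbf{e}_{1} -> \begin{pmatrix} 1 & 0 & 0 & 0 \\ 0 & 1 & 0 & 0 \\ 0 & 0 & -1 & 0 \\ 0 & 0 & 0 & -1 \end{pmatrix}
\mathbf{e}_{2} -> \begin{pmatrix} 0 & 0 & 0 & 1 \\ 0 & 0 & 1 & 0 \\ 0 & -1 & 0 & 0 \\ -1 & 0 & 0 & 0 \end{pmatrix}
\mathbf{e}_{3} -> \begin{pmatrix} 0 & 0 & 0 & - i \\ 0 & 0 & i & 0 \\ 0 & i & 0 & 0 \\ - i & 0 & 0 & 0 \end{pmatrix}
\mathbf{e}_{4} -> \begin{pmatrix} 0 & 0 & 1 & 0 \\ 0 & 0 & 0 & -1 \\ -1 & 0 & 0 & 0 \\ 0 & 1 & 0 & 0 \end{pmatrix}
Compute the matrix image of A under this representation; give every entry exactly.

Bivector images (products of the table entries): rho(e_{23}) = rho(\mathbf{e}_{2})rho(\mathbf{e}_{3}) = \begin{pmatrix} - i & 0 & 0 & 0 \\ 0 & i & 0 & 0 \\ 0 & 0 & - i & 0 \\ 0 & 0 & 0 & i \end{pmatrix}; rho(e_{24}) = rho(\mathbf{e}_{2})rho(\mathbf{e}_{4}) = \begin{pmatrix} 0 & 1 & 0 & 0 \\ -1 & 0 & 0 & 0 \\ 0 & 0 & 0 & 1 \\ 0 & 0 & -1 & 0 \end{pmatrix}.
M = (\frac{9}{4})*rho(e_{3}) + (-\frac{1}{3})*rho(e_{23}) + (-\frac{4}{3})*rho(e_{24}), summed entrywise:
Answer: \begin{pmatrix} \frac{i}{3} & - \frac{4}{3} & 0 & - \frac{9 i}{4} \\ \frac{4}{3} & - \frac{i}{3} & \frac{9 i}{4} & 0 \\ 0 & \frac{9 i}{4} & \frac{i}{3} & - \frac{4}{3} \\ - \frac{9 i}{4} & 0 & \frac{4}{3} & - \frac{i}{3} \end{pmatrix}


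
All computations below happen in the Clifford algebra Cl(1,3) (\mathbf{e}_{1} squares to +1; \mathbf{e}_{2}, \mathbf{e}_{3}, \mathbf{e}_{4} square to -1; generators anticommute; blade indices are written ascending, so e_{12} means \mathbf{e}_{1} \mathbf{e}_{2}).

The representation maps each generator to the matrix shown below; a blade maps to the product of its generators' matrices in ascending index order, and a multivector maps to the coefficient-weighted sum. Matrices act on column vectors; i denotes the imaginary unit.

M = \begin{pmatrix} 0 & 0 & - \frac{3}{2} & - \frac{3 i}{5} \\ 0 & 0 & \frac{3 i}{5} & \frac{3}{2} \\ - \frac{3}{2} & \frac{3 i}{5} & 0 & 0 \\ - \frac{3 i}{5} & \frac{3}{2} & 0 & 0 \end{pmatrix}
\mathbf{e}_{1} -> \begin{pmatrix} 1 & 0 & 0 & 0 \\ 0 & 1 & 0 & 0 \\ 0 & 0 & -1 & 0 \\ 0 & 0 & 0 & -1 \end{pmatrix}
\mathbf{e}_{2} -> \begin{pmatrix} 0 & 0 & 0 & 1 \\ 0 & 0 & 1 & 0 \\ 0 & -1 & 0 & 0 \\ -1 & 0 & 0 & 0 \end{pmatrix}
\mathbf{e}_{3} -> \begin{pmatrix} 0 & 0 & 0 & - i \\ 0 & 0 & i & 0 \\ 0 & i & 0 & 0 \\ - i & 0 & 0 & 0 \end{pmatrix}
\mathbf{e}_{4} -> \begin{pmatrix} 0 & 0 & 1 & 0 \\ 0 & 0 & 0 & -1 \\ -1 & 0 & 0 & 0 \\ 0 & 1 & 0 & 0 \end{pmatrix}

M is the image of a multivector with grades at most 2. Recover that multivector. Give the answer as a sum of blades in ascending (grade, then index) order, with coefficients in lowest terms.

Method: the blade images are trace-orthogonal — tr(rho(e_A) rho(e_B)^-1) = 4 if A = B and 0 otherwise — and rho(e_A)^-1 = (e_A)^2 * rho(e_A) with (e_A)^2 = +1 or -1, so the coefficient of e_A in the preimage is (e_A)^2 * tr(M rho(e_A))/4.
Nonzero projections over blades of grade <= 2: e_{3}: (e_{3})^2 = -1, tr(M rho(e_{3})) = - \frac{12}{5}, coefficient \frac{3}{5}; e_{14}: (e_{14})^2 = +1, tr(M rho(e_{14})) = -6, coefficient -\frac{3}{2}. Every other blade of grade <= 2 projects to 0.
Answer: \frac{3}{5} e_{3} - \frac{3}{2} e_{14}


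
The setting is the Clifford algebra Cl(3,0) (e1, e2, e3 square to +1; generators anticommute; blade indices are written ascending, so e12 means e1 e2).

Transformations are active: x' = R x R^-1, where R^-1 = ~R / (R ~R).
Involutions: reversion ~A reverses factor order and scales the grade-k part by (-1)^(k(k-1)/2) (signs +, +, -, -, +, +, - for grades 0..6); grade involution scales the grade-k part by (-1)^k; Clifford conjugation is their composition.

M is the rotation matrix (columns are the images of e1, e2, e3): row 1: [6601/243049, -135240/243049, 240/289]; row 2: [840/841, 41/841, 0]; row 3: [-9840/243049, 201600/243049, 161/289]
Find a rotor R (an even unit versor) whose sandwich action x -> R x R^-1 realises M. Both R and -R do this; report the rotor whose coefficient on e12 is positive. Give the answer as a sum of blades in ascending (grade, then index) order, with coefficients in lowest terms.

Method: write R = a + b12*e12 + b13*e13 + b23*e23 with a^2 + b12^2 + b13^2 + b23^2 = 1 (so R^-1 = ~R). Expanding the columns R e_j ~R gives tr M = 4a^2 - 1 and, from the antisymmetric part, M21 - M12 = -4a*b12, M13 - M31 = 4a*b13, M32 - M23 = -4a*b23.
Here tr M = 153851/243049, so a^2 = (1 + tr M)/4 = 99225/243049 and a = ±315/493. Taking a = 315/493: M21 - M12 = 378000/243049, M13 - M31 = 211680/243049, M32 - M23 = 201600/243049, giving b12 = -300/493, b13 = 168/493, b23 = -160/493, i.e. R = 315/493 - 300/493*e12 + 168/493*e13 - 160/493*e23.
Its e12 coefficient is negative, so report the other preimage -R.
Answer: -315/493 + 300/493*e12 - 168/493*e13 + 160/493*e23. Note: both R and -R realise this M (trace 153851/243049); the covering map identifies them, and the e12-coefficient sign is the tie-breaker.


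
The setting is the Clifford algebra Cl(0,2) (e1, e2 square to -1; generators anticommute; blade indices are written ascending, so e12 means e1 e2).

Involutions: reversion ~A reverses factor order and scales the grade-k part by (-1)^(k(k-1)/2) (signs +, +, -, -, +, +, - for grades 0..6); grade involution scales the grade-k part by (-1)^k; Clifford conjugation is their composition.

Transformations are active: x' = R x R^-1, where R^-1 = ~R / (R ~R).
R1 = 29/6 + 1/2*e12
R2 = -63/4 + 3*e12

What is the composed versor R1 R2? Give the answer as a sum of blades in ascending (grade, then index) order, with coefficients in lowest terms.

Distribute over the terms of R1 (each basis-blade product reordered to ascending indices, repeated generators contracted through their squares):
(29/6) R2 = -609/8 + 29/2*e12
(1/2*e12) R2 = -3/2 - 63/8*e12
Summing the partial products and collecting blades:
Answer: -621/8 + 53/8*e12


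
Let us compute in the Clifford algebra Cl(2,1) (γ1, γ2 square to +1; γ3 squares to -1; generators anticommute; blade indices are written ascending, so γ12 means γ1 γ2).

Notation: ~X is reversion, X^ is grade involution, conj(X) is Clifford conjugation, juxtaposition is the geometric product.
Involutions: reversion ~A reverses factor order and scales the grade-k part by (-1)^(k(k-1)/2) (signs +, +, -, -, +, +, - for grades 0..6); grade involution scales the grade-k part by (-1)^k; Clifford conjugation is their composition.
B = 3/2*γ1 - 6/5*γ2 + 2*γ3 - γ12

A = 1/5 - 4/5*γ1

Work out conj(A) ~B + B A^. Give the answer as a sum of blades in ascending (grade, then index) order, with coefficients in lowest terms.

first term: 6/5 + 3/10*γ1 + 14/25*γ2 + 2/5*γ3 - 19/25*γ12 + 8/5*γ13
second term: 6/5 + 3/10*γ1 + 14/25*γ2 + 2/5*γ3 + 19/25*γ12 - 8/5*γ13
Answer: 12/5 + 3/5*γ1 + 28/25*γ2 + 4/5*γ3


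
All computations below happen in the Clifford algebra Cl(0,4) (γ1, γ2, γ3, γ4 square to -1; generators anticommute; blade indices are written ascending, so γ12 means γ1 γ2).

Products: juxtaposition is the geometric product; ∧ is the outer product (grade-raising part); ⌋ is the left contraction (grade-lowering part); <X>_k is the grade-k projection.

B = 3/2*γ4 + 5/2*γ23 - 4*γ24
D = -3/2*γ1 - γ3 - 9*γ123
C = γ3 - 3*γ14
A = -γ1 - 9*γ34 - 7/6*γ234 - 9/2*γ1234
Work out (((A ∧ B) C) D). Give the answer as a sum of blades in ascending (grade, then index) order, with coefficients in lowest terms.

step 1: -3/2*γ14 - 5/2*γ123 + 4*γ124
step 2: -9/2 - 12*γ2 + 5/2*γ12 + 3/2*γ134 - 15/2*γ234 - 4*γ1234
step 3: 27/4*γ1 - 15/4*γ2 + 27*γ3 - 36*γ4 - 18*γ12 + 108*γ13 + 66*γ14 + 12*γ23 + 21*γ24 + 9/4*γ34 + 38*γ123 + 4*γ124 + 6*γ234 - 45/4*γ1234
Answer: 27/4*γ1 - 15/4*γ2 + 27*γ3 - 36*γ4 - 18*γ12 + 108*γ13 + 66*γ14 + 12*γ23 + 21*γ24 + 9/4*γ34 + 38*γ123 + 4*γ124 + 6*γ234 - 45/4*γ1234


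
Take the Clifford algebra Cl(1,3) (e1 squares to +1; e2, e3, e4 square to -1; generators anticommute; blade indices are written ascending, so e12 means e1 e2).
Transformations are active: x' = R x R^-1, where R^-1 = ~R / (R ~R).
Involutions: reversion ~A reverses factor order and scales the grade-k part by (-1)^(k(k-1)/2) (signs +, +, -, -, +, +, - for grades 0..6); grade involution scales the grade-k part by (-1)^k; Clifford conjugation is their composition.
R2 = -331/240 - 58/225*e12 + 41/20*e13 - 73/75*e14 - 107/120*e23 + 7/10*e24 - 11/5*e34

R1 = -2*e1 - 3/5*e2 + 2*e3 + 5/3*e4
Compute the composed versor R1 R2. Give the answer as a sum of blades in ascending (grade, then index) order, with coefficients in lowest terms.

Distribute over the terms of R1 (each basis-blade product reordered to ascending indices, repeated generators contracted through their squares):
(-2*e1) R2 = 331/120*e1 + 116/225*e2 - 41/10*e3 + 146/75*e4 + 107/60*e123 - 7/5*e124 + 22/5*e134
(-3/5*e2) R2 = 58/375*e1 + 331/400*e2 - 107/200*e3 + 21/50*e4 + 123/100*e123 - 73/125*e124 + 33/25*e234
(2*e3) R2 = 41/10*e1 - 107/60*e2 - 331/120*e3 + 22/5*e4 - 116/225*e123 + 146/75*e134 - 7/5*e234
(5/3*e4) R2 = -73/45*e1 + 7/6*e2 - 11/3*e3 - 331/144*e4 - 58/135*e124 + 41/12*e134 - 107/72*e234
Summing the partial products and collecting blades:
Answer: 48517/9000*e1 + 523/720*e2 - 553/50*e3 + 3217/720*e4 + 562/225*e123 - 8146/3375*e124 + 2929/300*e134 - 2819/1800*e234


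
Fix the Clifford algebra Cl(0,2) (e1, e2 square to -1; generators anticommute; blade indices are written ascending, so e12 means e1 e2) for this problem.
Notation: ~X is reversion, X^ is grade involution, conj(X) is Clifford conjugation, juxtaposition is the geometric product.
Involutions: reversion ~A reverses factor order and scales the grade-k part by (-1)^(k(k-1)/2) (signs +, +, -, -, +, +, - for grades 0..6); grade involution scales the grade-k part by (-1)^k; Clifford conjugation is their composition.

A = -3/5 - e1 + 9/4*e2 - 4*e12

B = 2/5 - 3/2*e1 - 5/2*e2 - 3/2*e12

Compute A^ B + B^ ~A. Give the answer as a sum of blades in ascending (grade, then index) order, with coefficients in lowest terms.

first term: -2073/200 - 213/40*e1 + 81/10*e2 - 263/40*e12
second term: 327/200 + 483/40*e1 - 51/10*e2 + 67/8*e12
Answer: -873/100 + 27/4*e1 + 3*e2 + 9/5*e12


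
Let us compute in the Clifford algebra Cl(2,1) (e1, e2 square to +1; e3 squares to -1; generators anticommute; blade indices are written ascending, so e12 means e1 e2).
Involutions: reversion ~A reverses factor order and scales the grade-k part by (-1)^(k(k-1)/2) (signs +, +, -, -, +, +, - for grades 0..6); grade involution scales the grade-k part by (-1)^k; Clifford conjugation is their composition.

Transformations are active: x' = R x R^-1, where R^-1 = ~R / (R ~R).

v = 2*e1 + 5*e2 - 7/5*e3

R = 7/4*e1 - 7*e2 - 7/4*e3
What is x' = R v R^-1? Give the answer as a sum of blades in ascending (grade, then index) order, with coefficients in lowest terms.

~R = 7/4*e1 - 7*e2 - 7/4*e3, and R ~R = 49, so R^-1 = ~R / (49).
R v = -679/20 + 91/4*e12 + 21/20*e13 + 371/20*e23
Answer: -177/40*e1 + 47/10*e2 + 153/40*e3


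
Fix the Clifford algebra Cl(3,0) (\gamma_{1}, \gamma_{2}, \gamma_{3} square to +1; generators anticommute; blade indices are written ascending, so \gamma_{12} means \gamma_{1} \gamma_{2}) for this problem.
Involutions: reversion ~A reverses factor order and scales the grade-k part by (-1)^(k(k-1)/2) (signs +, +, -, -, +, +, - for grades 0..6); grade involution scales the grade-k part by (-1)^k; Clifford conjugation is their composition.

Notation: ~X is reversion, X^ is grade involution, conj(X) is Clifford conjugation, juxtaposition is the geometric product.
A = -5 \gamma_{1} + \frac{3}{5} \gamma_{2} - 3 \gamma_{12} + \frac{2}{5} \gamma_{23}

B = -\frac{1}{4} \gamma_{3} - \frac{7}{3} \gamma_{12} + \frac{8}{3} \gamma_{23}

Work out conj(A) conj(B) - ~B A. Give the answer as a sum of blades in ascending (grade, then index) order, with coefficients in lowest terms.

first term: -\frac{121}{15} + \frac{7}{5} \gamma_{1} + \frac{347}{30} \gamma_{2} + \frac{8}{5} \gamma_{3} - \frac{349}{60} \gamma_{13} - \frac{3}{20} \gamma_{23} - \frac{151}{12} \gamma_{123}
second term: \frac{121}{15} + \frac{7}{5} \gamma_{1} + \frac{353}{30} \gamma_{2} + \frac{8}{5} \gamma_{3} - \frac{499}{60} \gamma_{13} + \frac{3}{20} \gamma_{23} + \frac{169}{12} \gamma_{123}
Answer: -\frac{242}{15} - \frac{1}{5} \gamma_{2} + \frac{5}{2} \gamma_{13} - \frac{3}{10} \gamma_{23} - \frac{80}{3} \gamma_{123}


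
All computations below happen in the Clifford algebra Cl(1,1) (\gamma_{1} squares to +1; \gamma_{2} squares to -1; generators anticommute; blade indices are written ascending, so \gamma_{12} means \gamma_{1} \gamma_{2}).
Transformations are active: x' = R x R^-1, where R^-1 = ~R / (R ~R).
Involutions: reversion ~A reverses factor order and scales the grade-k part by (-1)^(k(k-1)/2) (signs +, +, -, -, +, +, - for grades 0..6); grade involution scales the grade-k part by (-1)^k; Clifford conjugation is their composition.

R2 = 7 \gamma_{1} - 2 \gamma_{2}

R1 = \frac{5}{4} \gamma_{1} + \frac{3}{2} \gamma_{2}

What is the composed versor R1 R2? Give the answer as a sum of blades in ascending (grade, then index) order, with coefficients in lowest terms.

Distribute over the terms of R1 (each basis-blade product reordered to ascending indices, repeated generators contracted through their squares):
(\frac{5}{4} \gamma_{1}) R2 = \frac{35}{4} - \frac{5}{2} \gamma_{12}
(\frac{3}{2} \gamma_{2}) R2 = 3 - \frac{21}{2} \gamma_{12}
Summing the partial products and collecting blades:
Answer: \frac{47}{4} - 13 \gamma_{12}


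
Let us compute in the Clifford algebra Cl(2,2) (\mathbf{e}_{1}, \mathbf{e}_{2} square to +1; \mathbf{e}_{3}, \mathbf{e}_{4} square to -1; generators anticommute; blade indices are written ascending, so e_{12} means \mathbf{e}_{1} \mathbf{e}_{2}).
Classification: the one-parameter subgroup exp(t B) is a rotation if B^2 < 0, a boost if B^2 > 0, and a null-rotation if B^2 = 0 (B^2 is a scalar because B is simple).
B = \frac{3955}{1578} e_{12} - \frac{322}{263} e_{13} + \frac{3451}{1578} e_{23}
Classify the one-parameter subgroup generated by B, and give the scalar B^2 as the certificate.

B^2 term by term: the squares give (\frac{3955}{1578})^2*(e_{12})^2 + (-\frac{322}{263})^2*(e_{13})^2 + (\frac{3451}{1578})^2*(e_{23})^2 = \frac{15642025}{2490084}*(-1) + \frac{103684}{69169}*(+1) + \frac{11909401}{2490084}*(+1) = 0 (each basis 2-blade squares to minus the product of its generators' squares); cross terms between blades sharing an index anticommute and cancel. So B^2 = 0.
Answer: null-rotation, certificate B^2 = 0. One invariant decides it: the square 0 survives every conjugation, and its sign is exactly the classification.


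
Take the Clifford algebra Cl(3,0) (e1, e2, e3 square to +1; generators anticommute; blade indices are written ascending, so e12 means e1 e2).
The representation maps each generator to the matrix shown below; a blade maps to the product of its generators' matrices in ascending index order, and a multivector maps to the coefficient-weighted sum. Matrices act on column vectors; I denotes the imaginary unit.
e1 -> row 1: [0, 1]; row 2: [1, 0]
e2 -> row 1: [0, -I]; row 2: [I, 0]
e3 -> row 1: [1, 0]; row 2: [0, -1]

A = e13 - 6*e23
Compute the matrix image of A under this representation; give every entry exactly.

Bivector images (products of the table entries): rho(e13) = rho(e1)rho(e3) = row 1: [0, -1]; row 2: [1, 0]; rho(e23) = rho(e2)rho(e3) = row 1: [0, I]; row 2: [I, 0].
M = (1)*rho(e13) + (-6)*rho(e23), summed entrywise:
Answer: row 1: [0, -1 - 6*I]; row 2: [1 - 6*I, 0]


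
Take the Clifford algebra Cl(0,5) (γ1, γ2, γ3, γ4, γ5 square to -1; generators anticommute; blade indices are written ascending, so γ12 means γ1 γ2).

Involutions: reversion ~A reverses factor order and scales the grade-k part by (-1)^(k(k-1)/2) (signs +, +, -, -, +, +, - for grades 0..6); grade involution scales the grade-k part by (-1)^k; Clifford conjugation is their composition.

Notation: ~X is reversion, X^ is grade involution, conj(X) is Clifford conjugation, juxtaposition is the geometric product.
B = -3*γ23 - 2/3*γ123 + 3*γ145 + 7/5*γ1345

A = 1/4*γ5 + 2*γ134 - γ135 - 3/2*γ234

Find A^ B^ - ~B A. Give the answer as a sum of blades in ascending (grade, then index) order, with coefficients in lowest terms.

first term: 31/10*γ4 - 14/5*γ5 + 1/4*γ14 + 4/3*γ24 - 2/3*γ25 + 3*γ34 + 6*γ35 + 6*γ124 - 9/10*γ125 - 7/20*γ134 + 3/4*γ235 - 13/3*γ1235
second term: 31/10*γ4 - 14/5*γ5 + 7/4*γ14 + 4/3*γ24 - 2/3*γ25 + 3*γ34 + 6*γ35 - 6*γ124 + 9/10*γ125 - 7/20*γ134 + 3/4*γ235 + 14/3*γ1235
Answer: -3/2*γ14 + 12*γ124 - 9/5*γ125 - 9*γ1235


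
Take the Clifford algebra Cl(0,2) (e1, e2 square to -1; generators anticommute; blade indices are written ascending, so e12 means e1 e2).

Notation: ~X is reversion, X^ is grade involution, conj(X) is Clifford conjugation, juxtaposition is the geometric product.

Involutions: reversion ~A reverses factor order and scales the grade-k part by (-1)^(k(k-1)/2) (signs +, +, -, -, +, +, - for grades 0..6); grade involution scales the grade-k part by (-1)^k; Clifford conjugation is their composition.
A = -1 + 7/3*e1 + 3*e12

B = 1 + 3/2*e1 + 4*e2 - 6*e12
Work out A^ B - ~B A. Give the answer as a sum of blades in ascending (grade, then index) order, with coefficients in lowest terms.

first term: 41/2 - 95/6*e1 - 27/2*e2 - 1/3*e12
second term: -45/2 + 77/6*e1 + 11/2*e2 - 37/3*e12
Answer: 43 - 86/3*e1 - 19*e2 + 12*e12


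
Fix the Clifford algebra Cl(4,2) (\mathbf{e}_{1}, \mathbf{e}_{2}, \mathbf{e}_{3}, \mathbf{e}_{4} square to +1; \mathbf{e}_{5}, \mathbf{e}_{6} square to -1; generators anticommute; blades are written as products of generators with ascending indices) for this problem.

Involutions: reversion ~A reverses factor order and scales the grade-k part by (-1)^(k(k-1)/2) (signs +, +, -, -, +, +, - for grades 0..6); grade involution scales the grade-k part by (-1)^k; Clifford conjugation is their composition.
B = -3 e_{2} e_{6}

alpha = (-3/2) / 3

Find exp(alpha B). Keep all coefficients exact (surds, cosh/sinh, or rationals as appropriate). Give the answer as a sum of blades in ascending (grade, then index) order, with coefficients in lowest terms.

B^2 = (-3)^2*(e_{2} e_{6})^2 = 9*(+1) = 9 (a basis 2-blade squares to minus the product of its generators' squares).
B^2 = 9 — the positive square puts this in the hyperbolic regime; l = 3, alpha*l = - \frac{3}{2}, so exp(alpha B) = cosh(- \frac{3}{2}) + (sinh(- \frac{3}{2})/3)*B = \cosh{\left(\frac{3}{2} \right)} + (- \frac{\sinh{\left(\frac{3}{2} \right)}}{3})*B.
Answer: \cosh{\left(\frac{3}{2} \right)} + \sinh{\left(\frac{3}{2} \right)} e_{2} e_{6}


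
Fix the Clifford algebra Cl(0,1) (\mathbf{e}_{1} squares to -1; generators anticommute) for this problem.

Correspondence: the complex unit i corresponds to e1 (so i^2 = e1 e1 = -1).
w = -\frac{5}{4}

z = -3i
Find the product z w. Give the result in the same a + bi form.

In blades: z = -3 e_{1}, w = -\frac{5}{4}.
Distribute z over w term by term (generator squares from the signature, products reordered to ascending indices): (-3 e_{1})*w = \frac{15}{4} e_{1}.
Sum: \frac{15}{4} e_{1}; translating back through the correspondence:
Answer: \frac{15}{4}i


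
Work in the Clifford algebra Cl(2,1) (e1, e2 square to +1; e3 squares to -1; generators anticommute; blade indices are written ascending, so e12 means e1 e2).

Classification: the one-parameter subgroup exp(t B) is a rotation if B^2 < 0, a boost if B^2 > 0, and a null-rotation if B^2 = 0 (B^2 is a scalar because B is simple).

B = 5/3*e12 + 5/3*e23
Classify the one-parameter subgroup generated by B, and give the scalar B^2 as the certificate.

B^2 term by term: the squares give (5/3)^2*(e12)^2 + (5/3)^2*(e23)^2 = 25/9*(-1) + 25/9*(+1) = 0 (each basis 2-blade squares to minus the product of its generators' squares); cross terms between blades sharing an index anticommute and cancel. So B^2 = 0.
Answer: null-rotation, certificate B^2 = 0. Note: conjugating B changes its blade decomposition but never the scalar B^2 = 0, whose sign settles the classification.


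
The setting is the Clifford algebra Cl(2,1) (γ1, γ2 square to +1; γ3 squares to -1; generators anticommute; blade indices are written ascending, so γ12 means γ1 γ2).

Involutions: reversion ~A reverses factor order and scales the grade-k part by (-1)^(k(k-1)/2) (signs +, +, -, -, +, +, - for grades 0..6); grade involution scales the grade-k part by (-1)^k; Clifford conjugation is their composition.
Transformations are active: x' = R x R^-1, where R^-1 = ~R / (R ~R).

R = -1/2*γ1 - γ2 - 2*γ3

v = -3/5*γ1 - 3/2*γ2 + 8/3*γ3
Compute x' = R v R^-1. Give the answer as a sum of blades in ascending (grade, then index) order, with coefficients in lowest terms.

~R = -1/2*γ1 - γ2 - 2*γ3, and R ~R = -11/4, so R^-1 = ~R / (-11/4).
R v = 107/15 + 3/20*γ12 - 38/15*γ13 - 17/3*γ23
Answer: 527/165*γ1 + 2207/330*γ2 + 424/55*γ3


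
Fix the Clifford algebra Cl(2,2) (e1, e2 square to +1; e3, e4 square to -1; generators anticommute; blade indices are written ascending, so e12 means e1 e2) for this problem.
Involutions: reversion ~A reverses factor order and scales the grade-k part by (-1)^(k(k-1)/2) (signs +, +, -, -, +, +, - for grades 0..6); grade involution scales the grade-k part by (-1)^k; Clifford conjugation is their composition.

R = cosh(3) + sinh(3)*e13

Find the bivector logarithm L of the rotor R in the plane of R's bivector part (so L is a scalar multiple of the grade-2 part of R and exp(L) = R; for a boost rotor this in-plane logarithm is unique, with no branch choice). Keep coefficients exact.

The scalar part of R is cosh(3), giving the rapidity magnitude (cosh is even); the bivector part supplies orientation, its quotient by sinh of the rapidity is the plane, and L = rapidity * plane — unique in that plane, since flipping both signs leaves L unchanged.
Concretely: cosh(rapidity) = cosh(3) gives rapidity = ±3, and since rapidity/sinh(rapidity) is even the sign is immaterial: L = (rapidity/sinh(rapidity)) * <R>_2 = (3/sinh(3)) * <R>_2.
Answer: 3*e13


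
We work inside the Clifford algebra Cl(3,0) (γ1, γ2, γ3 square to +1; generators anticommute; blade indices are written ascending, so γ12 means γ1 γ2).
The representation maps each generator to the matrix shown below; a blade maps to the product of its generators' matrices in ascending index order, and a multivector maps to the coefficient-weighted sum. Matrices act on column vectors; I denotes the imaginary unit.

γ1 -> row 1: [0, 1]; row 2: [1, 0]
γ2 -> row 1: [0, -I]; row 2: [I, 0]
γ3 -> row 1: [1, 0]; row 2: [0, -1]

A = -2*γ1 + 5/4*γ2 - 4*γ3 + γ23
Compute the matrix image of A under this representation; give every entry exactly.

Bivector images (products of the table entries): rho(γ23) = rho(γ2)rho(γ3) = row 1: [0, I]; row 2: [I, 0].
M = (-2)*rho(γ1) + (5/4)*rho(γ2) + (-4)*rho(γ3) + (1)*rho(γ23), summed entrywise:
Answer: row 1: [-4, -2 - I/4]; row 2: [-2 + 9*I/4, 4]


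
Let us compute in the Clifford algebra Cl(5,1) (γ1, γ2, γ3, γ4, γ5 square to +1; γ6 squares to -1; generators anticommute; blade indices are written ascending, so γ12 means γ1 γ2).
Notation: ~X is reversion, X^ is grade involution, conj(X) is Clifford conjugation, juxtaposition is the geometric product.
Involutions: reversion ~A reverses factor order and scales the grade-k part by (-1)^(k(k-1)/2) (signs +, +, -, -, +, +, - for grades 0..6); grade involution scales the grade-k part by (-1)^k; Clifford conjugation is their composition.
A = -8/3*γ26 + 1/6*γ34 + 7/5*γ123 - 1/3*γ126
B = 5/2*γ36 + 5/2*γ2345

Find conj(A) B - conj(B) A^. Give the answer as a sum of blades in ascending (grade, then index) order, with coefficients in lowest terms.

first term: 20/3*γ23 + 5/12*γ25 + 5/12*γ46 - 5/6*γ123 + 7/2*γ126 - 7/2*γ145 + 20/3*γ3456 - 5/6*γ13456
second term: -20/3*γ23 - 5/12*γ25 - 5/12*γ46 + 5/6*γ123 - 7/2*γ126 + 7/2*γ145 + 20/3*γ3456 - 5/6*γ13456
Answer: 40/3*γ23 + 5/6*γ25 + 5/6*γ46 - 5/3*γ123 + 7*γ126 - 7*γ145


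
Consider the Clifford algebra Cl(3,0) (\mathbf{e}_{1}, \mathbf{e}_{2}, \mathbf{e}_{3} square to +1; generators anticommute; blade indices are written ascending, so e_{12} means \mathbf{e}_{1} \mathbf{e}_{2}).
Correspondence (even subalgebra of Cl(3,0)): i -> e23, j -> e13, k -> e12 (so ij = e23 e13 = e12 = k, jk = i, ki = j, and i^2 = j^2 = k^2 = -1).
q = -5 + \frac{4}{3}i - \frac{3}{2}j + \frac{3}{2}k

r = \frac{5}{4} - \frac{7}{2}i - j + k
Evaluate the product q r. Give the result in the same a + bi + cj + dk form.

In blades: q = -5 + \frac{3}{2} e_{12} - \frac{3}{2} e_{13} + \frac{4}{3} e_{23}, r = \frac{5}{4} + e_{12} - e_{13} - \frac{7}{2} e_{23}.
Distribute q over r term by term (generator squares from the signature, products reordered to ascending indices): (-5)*r = -\frac{25}{4} - 5 e_{12} + 5 e_{13} + \frac{35}{2} e_{23}; (\frac{3}{2} e_{12})*r = -\frac{3}{2} + \frac{15}{8} e_{12} - \frac{21}{4} e_{13} + \frac{3}{2} e_{23}; (-\frac{3}{2} e_{13})*r = -\frac{3}{2} - \frac{21}{4} e_{12} - \frac{15}{8} e_{13} - \frac{3}{2} e_{23}; (\frac{4}{3} e_{23})*r = \frac{14}{3} - \frac{4}{3} e_{12} - \frac{4}{3} e_{13} + \frac{5}{3} e_{23}.
Sum: -\frac{55}{12} - \frac{233}{24} e_{12} - \frac{83}{24} e_{13} + \frac{115}{6} e_{23}; translating back through the correspondence:
Answer: -\frac{55}{12} + \frac{115}{6}i - \frac{83}{24}j - \frac{233}{24}k


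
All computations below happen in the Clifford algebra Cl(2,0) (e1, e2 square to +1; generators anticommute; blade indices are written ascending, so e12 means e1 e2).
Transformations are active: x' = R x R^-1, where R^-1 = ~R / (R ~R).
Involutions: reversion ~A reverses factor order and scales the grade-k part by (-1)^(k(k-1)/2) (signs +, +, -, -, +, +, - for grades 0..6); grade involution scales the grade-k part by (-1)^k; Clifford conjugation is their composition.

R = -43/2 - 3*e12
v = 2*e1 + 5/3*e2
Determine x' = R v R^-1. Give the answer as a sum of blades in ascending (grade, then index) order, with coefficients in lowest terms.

~R = -43/2 + 3*e12, and R ~R = 1885/4, so R^-1 = ~R / (1885/4).
R v = -48*e1 - 179/6*e2
Answer: 4486/1885*e1 + 5969/5655*e2


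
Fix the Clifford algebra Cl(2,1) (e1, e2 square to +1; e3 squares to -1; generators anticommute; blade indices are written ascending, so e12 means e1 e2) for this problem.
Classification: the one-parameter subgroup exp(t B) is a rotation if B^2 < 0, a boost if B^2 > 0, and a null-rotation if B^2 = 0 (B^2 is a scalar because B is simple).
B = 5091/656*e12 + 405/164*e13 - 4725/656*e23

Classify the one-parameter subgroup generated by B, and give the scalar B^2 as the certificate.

B^2 term by term: the squares give (5091/656)^2*(e12)^2 + (405/164)^2*(e13)^2 + (-4725/656)^2*(e23)^2 = 25918281/430336*(-1) + 164025/26896*(+1) + 22325625/430336*(+1) = -9/4 (each basis 2-blade squares to minus the product of its generators' squares); cross terms between blades sharing an index anticommute and cancel. So B^2 = -9/4.
Answer: rotation, certificate B^2 = -9/4. Why this suffices: the scalar -9/4 survives any versor conjugation, so its sign alone determines the class however B is presented.


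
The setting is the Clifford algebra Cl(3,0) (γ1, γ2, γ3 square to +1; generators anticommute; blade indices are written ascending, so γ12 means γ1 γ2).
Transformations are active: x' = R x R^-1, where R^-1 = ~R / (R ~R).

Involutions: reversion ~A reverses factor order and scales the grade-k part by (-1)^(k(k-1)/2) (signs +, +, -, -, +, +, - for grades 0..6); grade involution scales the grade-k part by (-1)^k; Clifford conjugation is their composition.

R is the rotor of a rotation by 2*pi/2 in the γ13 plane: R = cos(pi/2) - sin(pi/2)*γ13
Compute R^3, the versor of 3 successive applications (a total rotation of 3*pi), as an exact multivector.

Because a rotor carries half the rotation angle, composing 3 copies of this γ13-plane rotor multiplies the phase: 3*(pi/2) = 3*pi/2, hence R^3 = cos(3*pi/2) - sin(3*pi/2)*γ13.
cos(3*pi/2) = 0 and sin(3*pi/2) = -1, so R^3 = γ13. The net rotation is 1*pi (after discarding 1 full turn, each of which contributes a factor -1 to the rotor); the rotor keeps the half-angle phase exactly.
Answer: γ13


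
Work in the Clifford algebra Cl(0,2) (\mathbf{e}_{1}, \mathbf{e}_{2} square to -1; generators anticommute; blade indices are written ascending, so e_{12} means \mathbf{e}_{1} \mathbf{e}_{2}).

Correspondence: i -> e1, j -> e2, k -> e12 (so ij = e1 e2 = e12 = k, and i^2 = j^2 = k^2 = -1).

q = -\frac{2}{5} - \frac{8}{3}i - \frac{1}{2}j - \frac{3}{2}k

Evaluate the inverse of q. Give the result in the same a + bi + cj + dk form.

In blades: q = -\frac{2}{5} - \frac{8}{3} e_{1} - \frac{1}{2} e_{2} - \frac{3}{2} e_{12}.
With qbar = -\frac{2}{5} + \frac{8}{3} e_{1} + \frac{1}{2} e_{2} + \frac{3}{2} e_{12} (scalar fixed, mapped units negated), q qbar = \frac{4397}{450} (the sum of squared coefficients), so q^-1 = qbar / (\frac{4397}{450}) = -\frac{180}{4397} + \frac{1200}{4397} e_{1} + \frac{225}{4397} e_{2} + \frac{675}{4397} e_{12}; translating back:
Answer: -\frac{180}{4397} + \frac{1200}{4397}i + \frac{225}{4397}j + \frac{675}{4397}k


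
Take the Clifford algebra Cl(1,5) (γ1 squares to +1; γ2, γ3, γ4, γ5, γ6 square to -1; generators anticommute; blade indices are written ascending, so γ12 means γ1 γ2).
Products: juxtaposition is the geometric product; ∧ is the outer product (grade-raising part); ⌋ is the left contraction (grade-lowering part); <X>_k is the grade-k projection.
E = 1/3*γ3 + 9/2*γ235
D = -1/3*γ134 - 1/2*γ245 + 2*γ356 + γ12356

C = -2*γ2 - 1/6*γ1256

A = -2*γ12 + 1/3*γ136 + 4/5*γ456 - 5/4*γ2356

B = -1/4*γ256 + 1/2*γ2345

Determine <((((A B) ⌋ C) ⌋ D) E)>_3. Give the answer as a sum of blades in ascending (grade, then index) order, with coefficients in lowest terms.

step 1: -5/16*γ3 - 1/5*γ24 + 5/8*γ46 - 1/2*γ156 - 2/5*γ236 - 1/12*γ1235 + γ1345 + 1/6*γ12456
step 2: -1/12*γ2
step 3: -1/24*γ45 - 1/12*γ1356
step 4: -3/8*γ126 + 1/36*γ156 + 3/16*γ234 - 1/72*γ345
step 5: -3/8*γ126 + 1/36*γ156 + 3/16*γ234 - 1/72*γ345
Answer: -3/8*γ126 + 1/36*γ156 + 3/16*γ234 - 1/72*γ345


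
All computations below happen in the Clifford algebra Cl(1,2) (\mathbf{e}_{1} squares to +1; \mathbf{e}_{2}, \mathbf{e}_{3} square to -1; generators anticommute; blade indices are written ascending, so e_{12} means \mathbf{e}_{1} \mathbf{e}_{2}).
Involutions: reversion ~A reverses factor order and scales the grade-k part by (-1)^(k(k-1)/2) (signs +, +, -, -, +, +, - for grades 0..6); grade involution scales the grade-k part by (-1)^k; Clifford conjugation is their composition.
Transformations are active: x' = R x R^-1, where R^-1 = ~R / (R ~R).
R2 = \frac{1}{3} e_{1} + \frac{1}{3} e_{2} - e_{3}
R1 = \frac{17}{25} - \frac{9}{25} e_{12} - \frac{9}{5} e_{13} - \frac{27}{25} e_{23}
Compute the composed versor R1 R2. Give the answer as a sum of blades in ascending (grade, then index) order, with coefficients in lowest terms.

Distribute over the terms of R2 (each basis-blade product reordered to ascending indices, repeated generators contracted through their squares):
R1 (\frac{1}{3} e_{1}) = \frac{17}{75} e_{1} + \frac{3}{25} e_{2} + \frac{3}{5} e_{3} - \frac{9}{25} e_{123}
R1 (\frac{1}{3} e_{2}) = \frac{3}{25} e_{1} + \frac{17}{75} e_{2} - \frac{9}{25} e_{3} + \frac{3}{5} e_{123}
R1 (-e_{3}) = -\frac{9}{5} e_{1} - \frac{27}{25} e_{2} - \frac{17}{25} e_{3} + \frac{9}{25} e_{123}
Summing the partial products and collecting blades:
Answer: -\frac{109}{75} e_{1} - \frac{11}{15} e_{2} - \frac{11}{25} e_{3} + \frac{3}{5} e_{123}


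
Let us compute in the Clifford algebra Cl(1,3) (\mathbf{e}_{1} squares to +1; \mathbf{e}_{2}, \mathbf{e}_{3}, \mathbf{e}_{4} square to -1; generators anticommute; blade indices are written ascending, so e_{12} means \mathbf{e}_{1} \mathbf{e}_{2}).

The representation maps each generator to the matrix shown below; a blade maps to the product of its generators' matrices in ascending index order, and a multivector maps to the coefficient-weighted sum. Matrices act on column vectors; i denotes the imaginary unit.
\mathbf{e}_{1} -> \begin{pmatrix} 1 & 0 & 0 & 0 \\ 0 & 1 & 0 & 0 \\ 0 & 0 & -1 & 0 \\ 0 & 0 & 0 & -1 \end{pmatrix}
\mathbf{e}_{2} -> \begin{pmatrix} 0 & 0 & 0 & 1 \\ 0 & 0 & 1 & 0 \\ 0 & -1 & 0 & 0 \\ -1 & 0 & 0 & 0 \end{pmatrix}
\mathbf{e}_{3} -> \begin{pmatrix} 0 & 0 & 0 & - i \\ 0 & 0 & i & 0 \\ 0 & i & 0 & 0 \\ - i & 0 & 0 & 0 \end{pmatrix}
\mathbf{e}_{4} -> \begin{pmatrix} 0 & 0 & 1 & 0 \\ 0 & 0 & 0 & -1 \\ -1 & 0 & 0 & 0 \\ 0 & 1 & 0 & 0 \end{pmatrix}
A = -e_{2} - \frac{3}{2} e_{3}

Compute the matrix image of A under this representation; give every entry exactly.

M = (-1)*rho(e_{2}) + (-\frac{3}{2})*rho(e_{3}), summed entrywise:
Answer: \begin{pmatrix} 0 & 0 & 0 & -1 + \frac{3 i}{2} \\ 0 & 0 & -1 - \frac{3 i}{2} & 0 \\ 0 & 1 - \frac{3 i}{2} & 0 & 0 \\ 1 + \frac{3 i}{2} & 0 & 0 & 0 \end{pmatrix}


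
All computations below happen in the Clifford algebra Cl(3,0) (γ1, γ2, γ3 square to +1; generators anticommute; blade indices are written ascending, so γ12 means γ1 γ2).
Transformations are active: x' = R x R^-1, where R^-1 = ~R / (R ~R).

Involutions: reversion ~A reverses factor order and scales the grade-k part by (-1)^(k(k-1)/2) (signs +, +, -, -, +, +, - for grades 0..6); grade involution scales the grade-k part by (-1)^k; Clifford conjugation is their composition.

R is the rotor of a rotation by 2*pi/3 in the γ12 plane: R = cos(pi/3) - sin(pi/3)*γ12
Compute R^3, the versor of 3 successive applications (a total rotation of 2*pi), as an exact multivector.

Because a rotor carries half the rotation angle, composing 3 copies of this γ12-plane rotor multiplies the phase: 3*(pi/3) = pi, hence R^3 = cos(pi) - sin(pi)*γ12.
cos(pi) = -1 and sin(pi) = 0, so R^3 = -1. The total rotation 2*pi is 1 full turn, so every vector returns to itself, yet the rotor is -1, on the OTHER sheet of the double cover (an odd number of 2*pi turns).
Answer: -1


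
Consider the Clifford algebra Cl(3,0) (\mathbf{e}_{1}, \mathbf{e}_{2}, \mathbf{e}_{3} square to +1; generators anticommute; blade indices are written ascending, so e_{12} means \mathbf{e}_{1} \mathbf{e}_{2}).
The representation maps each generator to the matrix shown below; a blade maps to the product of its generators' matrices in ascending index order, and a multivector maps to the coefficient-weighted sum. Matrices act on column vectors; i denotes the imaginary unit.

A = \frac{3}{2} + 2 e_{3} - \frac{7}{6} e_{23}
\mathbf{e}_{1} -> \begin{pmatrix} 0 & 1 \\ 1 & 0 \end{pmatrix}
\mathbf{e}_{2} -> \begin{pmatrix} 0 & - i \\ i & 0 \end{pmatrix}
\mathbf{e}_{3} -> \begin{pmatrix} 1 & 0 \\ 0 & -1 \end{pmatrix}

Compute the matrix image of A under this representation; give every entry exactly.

Bivector images (products of the table entries): rho(e_{23}) = rho(\mathbf{e}_{2})rho(\mathbf{e}_{3}) = \begin{pmatrix} 0 & i \\ i & 0 \end{pmatrix}.
M = (\frac{3}{2})*1 + (2)*rho(e_{3}) + (-\frac{7}{6})*rho(e_{23}), summed entrywise (1 is the identity matrix):
Answer: \begin{pmatrix} \frac{7}{2} & - \frac{7 i}{6} \\ - \frac{7 i}{6} & - \frac{1}{2} \end{pmatrix}


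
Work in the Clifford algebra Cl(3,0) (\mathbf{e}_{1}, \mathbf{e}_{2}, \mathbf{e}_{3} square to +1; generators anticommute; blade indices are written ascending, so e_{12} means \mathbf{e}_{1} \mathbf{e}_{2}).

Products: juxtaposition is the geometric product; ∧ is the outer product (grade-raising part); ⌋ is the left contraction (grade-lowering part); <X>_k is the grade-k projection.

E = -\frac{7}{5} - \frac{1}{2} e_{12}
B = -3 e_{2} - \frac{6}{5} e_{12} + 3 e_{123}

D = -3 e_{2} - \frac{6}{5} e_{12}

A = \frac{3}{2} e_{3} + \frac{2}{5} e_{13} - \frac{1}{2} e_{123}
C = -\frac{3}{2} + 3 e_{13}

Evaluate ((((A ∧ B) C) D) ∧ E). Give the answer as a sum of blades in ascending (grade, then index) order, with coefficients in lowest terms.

step 1: \frac{9}{2} e_{23} - \frac{3}{5} e_{123}
step 2: -\frac{9}{5} e_{2} + \frac{27}{2} e_{12} - \frac{27}{4} e_{23} + \frac{9}{10} e_{123}
step 3: \frac{108}{5} - \frac{2133}{50} e_{1} - \frac{1917}{100} e_{3} - \frac{27}{5} e_{13}
step 4: -\frac{756}{25} + \frac{14931}{250} e_{1} + \frac{13419}{500} e_{3} - \frac{54}{5} e_{12} + \frac{189}{25} e_{13} + \frac{1917}{200} e_{123}
Answer: -\frac{756}{25} + \frac{14931}{250} e_{1} + \frac{13419}{500} e_{3} - \frac{54}{5} e_{12} + \frac{189}{25} e_{13} + \frac{1917}{200} e_{123}
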